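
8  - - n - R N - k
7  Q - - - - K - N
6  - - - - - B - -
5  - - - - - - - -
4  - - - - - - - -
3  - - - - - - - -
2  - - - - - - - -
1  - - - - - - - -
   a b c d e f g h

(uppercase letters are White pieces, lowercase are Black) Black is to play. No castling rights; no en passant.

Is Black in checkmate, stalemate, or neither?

Black to move; black king on h8.
In check: yes, from the white bishop on f6.
King squares — g7: attacked by Bf6; h7: attacked by Nf8; g8: attacked by Kf7.
Legal moves for Black: none.
In check with no legal moves → checkmate.

checkmate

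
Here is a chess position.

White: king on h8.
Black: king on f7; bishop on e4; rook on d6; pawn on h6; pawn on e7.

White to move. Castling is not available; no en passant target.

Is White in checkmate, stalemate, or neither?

White to move; white king on h8.
In check: no.
King squares — g7: attacked by Kf7; h7: attacked by Be4; g8: attacked by Kf7.
Legal moves for White: none.
Not in check and no legal moves → stalemate.

stalemate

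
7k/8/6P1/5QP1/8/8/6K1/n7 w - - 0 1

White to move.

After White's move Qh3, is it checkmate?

no

After Qh3: black king on h8; in check: yes, from the white queen on h3.
Black has 2 legal replies: Kg8, Kg7.
In check but a legal move exists → not checkmate.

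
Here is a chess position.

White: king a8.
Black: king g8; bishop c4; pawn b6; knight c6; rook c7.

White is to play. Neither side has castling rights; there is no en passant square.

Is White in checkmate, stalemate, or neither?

stalemate

White to move; white king on a8.
In check: no.
King squares — a7: attacked by Nc6; b7: attacked by Rc7; b8: attacked by Nc6.
Legal moves for White: none.
Not in check and no legal moves → stalemate.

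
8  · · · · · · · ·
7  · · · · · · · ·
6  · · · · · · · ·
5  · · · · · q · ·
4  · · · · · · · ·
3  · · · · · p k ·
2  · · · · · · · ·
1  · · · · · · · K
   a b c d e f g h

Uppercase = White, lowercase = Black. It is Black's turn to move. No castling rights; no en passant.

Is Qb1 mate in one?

yes

After Qb1: white king on h1; in check: yes, from the black queen on b1.
King squares — g1: attacked by Qb1; g2: attacked by Pf3; h2: attacked by Kg3.
White has no legal moves → checkmate.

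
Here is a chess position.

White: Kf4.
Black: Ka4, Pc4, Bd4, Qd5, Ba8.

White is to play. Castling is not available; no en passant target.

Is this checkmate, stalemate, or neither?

White to move; white king on f4.
In check: no.
Legal moves for White: Kg4, Kg3.
White has 2 legal moves and is not in check → neither.

neither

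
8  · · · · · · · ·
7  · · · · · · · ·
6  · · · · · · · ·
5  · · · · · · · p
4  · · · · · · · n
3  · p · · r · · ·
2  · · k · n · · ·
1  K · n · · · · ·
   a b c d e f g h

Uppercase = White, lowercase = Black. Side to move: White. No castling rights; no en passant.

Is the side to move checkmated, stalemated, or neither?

White to move; white king on a1.
In check: no.
King squares — b1: attacked by Kc2; a2: attacked by Nc1; b2: attacked by Kc2.
Legal moves for White: none.
Not in check and no legal moves → stalemate.

stalemate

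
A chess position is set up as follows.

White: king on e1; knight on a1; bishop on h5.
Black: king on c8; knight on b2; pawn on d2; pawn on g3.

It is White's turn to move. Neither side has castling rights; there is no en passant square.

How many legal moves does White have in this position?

White to move; king on e1.
In check: yes, from the black pawn on d2.
Legal moves: Ke2, Kxd2, Kf1.
Count: 3.

3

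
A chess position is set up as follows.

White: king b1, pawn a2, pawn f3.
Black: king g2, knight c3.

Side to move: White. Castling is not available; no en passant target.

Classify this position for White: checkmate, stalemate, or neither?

White to move; white king on b1.
In check: yes, from the black knight on c3.
Legal moves for White: Kc2, Kb2, Kc1, Ka1.
White is in check but has 4 legal moves → neither.

neither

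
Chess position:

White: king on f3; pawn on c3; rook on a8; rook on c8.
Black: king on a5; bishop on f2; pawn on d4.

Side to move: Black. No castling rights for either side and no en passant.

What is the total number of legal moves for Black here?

2

Black to move; king on a5.
In check: yes, from the white rook on a8.
Legal moves: Kb6, Kb5.
Count: 2.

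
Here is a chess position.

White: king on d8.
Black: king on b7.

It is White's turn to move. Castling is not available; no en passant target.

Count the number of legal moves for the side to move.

White to move; king on d8.
In check: no.
Legal moves: Ke8, Ke7, Kd7.
Count: 3.

3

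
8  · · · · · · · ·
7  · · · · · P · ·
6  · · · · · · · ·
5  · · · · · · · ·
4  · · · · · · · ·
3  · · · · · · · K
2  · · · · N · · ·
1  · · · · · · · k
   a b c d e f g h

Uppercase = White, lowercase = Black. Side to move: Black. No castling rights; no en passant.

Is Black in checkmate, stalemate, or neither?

stalemate

Black to move; black king on h1.
In check: no.
King squares — g1: attacked by Ne2; g2: attacked by Kh3; h2: attacked by Kh3.
Legal moves for Black: none.
Not in check and no legal moves → stalemate.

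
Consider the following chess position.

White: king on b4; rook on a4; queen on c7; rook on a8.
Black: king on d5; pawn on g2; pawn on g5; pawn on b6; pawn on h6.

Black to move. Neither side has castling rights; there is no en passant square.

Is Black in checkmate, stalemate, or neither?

neither

Black to move; black king on d5.
In check: no.
Legal moves for Black: Ke6, Ke4, Kd4, h5, b5, g4, g1=Q, g1=R, g1=B, g1=N.
Black has 10 legal moves and is not in check → neither.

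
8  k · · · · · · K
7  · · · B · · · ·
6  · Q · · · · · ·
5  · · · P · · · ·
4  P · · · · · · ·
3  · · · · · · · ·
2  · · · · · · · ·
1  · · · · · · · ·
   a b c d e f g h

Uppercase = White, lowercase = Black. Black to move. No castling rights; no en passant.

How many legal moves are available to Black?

Black to move; king on a8.
In check: no.
Legal moves: none.
Count: 0.

0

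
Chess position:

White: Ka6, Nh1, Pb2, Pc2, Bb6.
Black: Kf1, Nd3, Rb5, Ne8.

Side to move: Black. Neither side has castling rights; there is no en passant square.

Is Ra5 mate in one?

After Ra5: white king on a6; in check: yes, from the black rook on a5.
White has 3 legal replies: Kb7, Kxa5, Bxa5.
In check but a legal move exists → not checkmate.

no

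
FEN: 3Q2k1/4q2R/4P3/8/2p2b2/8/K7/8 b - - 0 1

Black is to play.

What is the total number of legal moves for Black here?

4

Black to move; king on g8.
In check: yes, from the white queen on d8.
Legal moves: Kxh7, Qf8, Qe8, Qxd8.
Count: 4.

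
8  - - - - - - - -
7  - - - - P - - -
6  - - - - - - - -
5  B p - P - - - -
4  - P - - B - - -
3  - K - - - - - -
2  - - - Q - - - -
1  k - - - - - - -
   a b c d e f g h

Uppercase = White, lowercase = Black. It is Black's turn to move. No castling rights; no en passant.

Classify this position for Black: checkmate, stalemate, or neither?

Black to move; black king on a1.
In check: no.
King squares — b1: attacked by Be4; a2: attacked by Qd2; b2: attacked by Qd2.
Legal moves for Black: none.
Not in check and no legal moves → stalemate.

stalemate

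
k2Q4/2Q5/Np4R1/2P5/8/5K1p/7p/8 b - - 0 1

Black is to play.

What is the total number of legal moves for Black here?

0

Black to move; king on a8.
In check: yes, from the white queen on d8.
Legal moves: none.
Count: 0.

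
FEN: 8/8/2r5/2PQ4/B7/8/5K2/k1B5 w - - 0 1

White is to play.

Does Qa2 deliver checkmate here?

no

After Qa2: black king on a1; in check: yes, from the white queen on a2.
Black has 1 legal reply: Kxa2.
In check but a legal move exists → not checkmate.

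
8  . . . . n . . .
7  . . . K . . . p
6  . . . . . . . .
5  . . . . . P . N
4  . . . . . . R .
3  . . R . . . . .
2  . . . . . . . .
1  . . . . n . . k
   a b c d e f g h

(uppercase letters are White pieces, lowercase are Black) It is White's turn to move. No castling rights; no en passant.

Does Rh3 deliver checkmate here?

yes

After Rh3: black king on h1; in check: yes, from the white rook on h3.
King squares — g1: attacked by Rg4; g2: attacked by Rg4; h2: attacked by Rh3.
Black has no legal moves → checkmate.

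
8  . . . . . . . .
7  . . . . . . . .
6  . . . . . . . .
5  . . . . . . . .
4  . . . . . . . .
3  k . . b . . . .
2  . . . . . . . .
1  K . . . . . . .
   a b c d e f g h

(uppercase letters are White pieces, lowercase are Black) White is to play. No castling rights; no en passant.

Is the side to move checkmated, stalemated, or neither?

White to move; white king on a1.
In check: no.
King squares — b1: attacked by Bd3; a2: attacked by Ka3; b2: attacked by Ka3.
Legal moves for White: none.
Not in check and no legal moves → stalemate.

stalemate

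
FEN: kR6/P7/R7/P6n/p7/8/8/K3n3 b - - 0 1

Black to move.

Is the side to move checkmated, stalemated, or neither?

Black to move; black king on a8.
In check: yes, from the white rook on b8.
King squares — a7: attacked by Ra6; b7: attacked by Rb8; b8: attacked by Pa7.
Legal moves for Black: none.
In check with no legal moves → checkmate.

checkmate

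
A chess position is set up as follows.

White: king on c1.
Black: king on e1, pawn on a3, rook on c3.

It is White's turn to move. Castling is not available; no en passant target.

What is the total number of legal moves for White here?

1

White to move; king on c1.
In check: yes, from the black rook on c3.
Legal moves: Kb1.
Count: 1.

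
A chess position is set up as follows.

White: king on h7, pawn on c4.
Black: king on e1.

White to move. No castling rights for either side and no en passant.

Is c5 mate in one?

After c5: black king on e1; in check: no.
Black is not in check, so this cannot be checkmate.

no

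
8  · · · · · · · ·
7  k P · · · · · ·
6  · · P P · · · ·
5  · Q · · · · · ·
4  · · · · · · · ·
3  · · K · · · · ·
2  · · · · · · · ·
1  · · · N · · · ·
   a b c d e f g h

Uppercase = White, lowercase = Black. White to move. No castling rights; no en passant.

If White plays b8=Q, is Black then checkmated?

After b8=Q: black king on a7; in check: yes, from the white queen on b8.
King squares — a6: attacked by Qb5; b6: attacked by Qb5; b7: attacked by Qb5; a8: attacked by Qb8; b8: attacked by Qb5.
Black has no legal moves → checkmate.

yes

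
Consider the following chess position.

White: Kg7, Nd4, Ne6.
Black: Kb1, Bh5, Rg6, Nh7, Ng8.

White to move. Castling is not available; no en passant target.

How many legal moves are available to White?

3

White to move; king on g7.
In check: yes, from the black rook on g6.
Legal moves: Kh8, Kxh7, Kf7.
Count: 3.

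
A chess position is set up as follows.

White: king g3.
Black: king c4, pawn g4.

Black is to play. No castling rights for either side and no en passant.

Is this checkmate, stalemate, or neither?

neither

Black to move; black king on c4.
In check: no.
Legal moves for Black: Kd5, Kc5, Kb5, Kd4, Kb4, Kd3, Kc3, Kb3.
Black has 8 legal moves and is not in check → neither.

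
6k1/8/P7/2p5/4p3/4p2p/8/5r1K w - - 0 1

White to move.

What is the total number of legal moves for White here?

White to move; king on h1.
In check: yes, from the black rook on f1.
Legal moves: Kh2.
Count: 1.

1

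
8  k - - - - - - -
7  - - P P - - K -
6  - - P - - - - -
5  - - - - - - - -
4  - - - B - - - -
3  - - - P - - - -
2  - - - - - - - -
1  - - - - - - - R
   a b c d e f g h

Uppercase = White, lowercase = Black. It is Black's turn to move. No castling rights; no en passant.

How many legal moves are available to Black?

0

Black to move; king on a8.
In check: no.
Legal moves: none.
Count: 0.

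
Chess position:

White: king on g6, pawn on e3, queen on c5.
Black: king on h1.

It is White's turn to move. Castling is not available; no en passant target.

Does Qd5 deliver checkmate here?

no

After Qd5: black king on h1; in check: yes, from the white queen on d5.
Black has 2 legal replies: Kh2, Kg1.
In check but a legal move exists → not checkmate.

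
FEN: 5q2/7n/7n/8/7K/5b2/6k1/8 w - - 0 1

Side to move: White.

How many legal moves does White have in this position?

0

White to move; king on h4.
In check: no.
Legal moves: none.
Count: 0.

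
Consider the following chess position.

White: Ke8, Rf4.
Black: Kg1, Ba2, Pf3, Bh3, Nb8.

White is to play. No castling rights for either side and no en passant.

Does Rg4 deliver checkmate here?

no

After Rg4: black king on g1; in check: yes, from the white rook on g4.
Black has 6 legal replies: Kh2, Kf2, Kh1, Kf1, Bxg4, Bg2.
In check but a legal move exists → not checkmate.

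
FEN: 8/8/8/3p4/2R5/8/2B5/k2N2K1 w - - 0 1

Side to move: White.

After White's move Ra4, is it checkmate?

yes

After Ra4: black king on a1; in check: yes, from the white rook on a4.
King squares — b1: attacked by Bc2; a2: attacked by Ra4; b2: attacked by Nd1.
Black has no legal moves → checkmate.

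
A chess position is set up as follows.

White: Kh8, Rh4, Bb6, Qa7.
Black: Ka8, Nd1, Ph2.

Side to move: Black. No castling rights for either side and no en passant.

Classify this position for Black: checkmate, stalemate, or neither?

Black to move; black king on a8.
In check: yes, from the white queen on a7.
King squares — a7: attacked by Bb6; b7: attacked by Qa7; b8: attacked by Qa7.
Legal moves for Black: none.
In check with no legal moves → checkmate.

checkmate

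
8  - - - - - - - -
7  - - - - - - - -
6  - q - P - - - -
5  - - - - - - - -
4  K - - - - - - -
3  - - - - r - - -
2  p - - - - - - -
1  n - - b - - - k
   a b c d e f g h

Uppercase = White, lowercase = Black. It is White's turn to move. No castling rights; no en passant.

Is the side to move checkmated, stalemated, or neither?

White to move; white king on a4.
In check: yes, from the black bishop on d1.
King squares — a3: attacked by Re3; b3: attacked by Na1; b4: attacked by Qb6; a5: attacked by Qb6; b5: attacked by Qb6.
Legal moves for White: none.
In check with no legal moves → checkmate.

checkmate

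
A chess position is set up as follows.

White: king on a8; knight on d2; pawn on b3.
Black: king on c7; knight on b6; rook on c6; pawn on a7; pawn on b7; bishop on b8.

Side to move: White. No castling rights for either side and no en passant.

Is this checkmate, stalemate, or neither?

White to move; white king on a8.
In check: yes, from the black knight on b6.
King squares — a7: attacked by Bb8; b7: attacked by Kc7; b8: attacked by Kc7.
Legal moves for White: none.
In check with no legal moves → checkmate.

checkmate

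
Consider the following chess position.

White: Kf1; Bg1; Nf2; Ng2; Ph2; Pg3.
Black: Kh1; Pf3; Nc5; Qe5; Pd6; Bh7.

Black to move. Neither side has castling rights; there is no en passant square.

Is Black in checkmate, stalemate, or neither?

Black to move; black king on h1.
In check: yes, from the white knight on f2.
King squares — g1: attacked by Kf1; g2: attacked by Kf1; h2: attacked by Bg1.
Legal moves for Black: none.
In check with no legal moves → checkmate.

checkmate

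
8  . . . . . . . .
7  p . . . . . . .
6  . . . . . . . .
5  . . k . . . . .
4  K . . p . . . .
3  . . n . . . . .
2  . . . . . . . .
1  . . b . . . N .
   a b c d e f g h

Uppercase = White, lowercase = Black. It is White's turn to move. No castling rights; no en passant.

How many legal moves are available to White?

2

White to move; king on a4.
In check: yes, from the black knight on c3.
Legal moves: Ka5, Kb3.
Count: 2.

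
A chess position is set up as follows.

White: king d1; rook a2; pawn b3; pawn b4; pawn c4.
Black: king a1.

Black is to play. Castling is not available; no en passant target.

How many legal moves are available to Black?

2

Black to move; king on a1.
In check: yes, from the white rook on a2.
Legal moves: Kxa2, Kb1.
Count: 2.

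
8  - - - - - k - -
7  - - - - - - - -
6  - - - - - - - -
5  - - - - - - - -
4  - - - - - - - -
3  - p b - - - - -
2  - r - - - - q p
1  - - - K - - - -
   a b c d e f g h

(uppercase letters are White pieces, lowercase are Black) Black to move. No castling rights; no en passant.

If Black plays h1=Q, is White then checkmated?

After h1=Q: white king on d1; in check: yes, from the black queen on h1.
King squares — c1: attacked by Qh1; e1: attacked by Qh1; c2: attacked by Rb2; d2: attacked by Rb2; e2: attacked by Rb2.
White has no legal moves → checkmate.

yes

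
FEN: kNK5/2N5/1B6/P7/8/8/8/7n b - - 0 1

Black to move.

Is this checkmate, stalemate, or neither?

checkmate

Black to move; black king on a8.
In check: yes, from the white knight on c7.
King squares — a7: attacked by Bb6; b7: attacked by Kc8; b8: attacked by Kc8.
Legal moves for Black: none.
In check with no legal moves → checkmate.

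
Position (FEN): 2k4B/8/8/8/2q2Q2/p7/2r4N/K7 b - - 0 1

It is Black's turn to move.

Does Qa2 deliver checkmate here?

After Qa2: white king on a1; in check: yes, from the black queen on a2.
King squares — b1: attacked by Qa2; a2: attacked by Rc2; b2: attacked by Qa2.
White has no legal moves → checkmate.

yes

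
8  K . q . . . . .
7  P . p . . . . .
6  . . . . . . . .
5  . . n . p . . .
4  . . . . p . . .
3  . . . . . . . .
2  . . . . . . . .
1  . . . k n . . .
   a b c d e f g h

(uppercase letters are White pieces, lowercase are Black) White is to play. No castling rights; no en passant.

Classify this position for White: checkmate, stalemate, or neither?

White to move; white king on a8.
In check: yes, from the black queen on c8.
King squares — a7: own pawn; b7: attacked by Nc5; b8: attacked by Qc8.
Legal moves for White: none.
In check with no legal moves → checkmate.

checkmate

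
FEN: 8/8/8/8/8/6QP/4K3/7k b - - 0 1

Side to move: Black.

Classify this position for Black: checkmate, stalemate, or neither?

stalemate

Black to move; black king on h1.
In check: no.
King squares — g1: attacked by Qg3; g2: attacked by Qg3; h2: attacked by Qg3.
Legal moves for Black: none.
Not in check and no legal moves → stalemate.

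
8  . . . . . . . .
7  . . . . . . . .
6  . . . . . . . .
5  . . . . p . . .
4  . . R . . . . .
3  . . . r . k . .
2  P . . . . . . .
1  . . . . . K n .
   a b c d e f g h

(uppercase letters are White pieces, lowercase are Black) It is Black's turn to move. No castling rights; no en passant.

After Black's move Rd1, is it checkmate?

yes

After Rd1: white king on f1; in check: yes, from the black rook on d1.
King squares — e1: attacked by Rd1; g1: attacked by Rd1; e2: attacked by Ng1; f2: attacked by Kf3; g2: attacked by Kf3.
White has no legal moves → checkmate.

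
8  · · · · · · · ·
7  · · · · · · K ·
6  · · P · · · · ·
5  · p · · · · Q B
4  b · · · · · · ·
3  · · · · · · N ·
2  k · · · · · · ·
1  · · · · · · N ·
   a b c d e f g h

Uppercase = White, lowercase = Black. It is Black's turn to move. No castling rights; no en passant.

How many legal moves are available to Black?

9

Black to move; king on a2.
In check: no.
Legal moves: Bb3, Bc2, Bd1, Kb3, Ka3, Kb2, Kb1, Ka1, b4.
Count: 9.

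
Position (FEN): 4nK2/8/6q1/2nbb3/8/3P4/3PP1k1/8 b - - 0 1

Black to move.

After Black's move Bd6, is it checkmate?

yes

After Bd6: white king on f8; in check: yes, from the black bishop on d6.
King squares — e7: attacked by Bd6; f7: attacked by Bd5; g7: attacked by Qg6; e8: attacked by Qg6; g8: attacked by Bd5.
White has no legal moves → checkmate.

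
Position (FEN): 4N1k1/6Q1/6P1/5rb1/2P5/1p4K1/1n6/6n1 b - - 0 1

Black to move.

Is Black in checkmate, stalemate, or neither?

Black to move; black king on g8.
In check: yes, from the white queen on g7.
King squares — f7: attacked by Pg6; g7: attacked by Ne8; h7: attacked by Pg6; f8: attacked by Qg7; h8: attacked by Qg7.
Legal moves for Black: none.
In check with no legal moves → checkmate.

checkmate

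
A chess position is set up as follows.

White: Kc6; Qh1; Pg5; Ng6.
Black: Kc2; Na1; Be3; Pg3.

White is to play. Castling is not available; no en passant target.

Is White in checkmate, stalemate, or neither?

neither

White to move; white king on c6.
In check: no.
Legal moves for White include: Nh8, Nf8, Ne7, Ne5, Nh4, Nf4, Kd7, Kc7, Kb7, Kd6, Kd5, Kb5, Qh8, Qh7, Qh6, Qh5, Qd5, Qh4, ... (list truncated; more exist).
White has legal moves and is not in check → neither.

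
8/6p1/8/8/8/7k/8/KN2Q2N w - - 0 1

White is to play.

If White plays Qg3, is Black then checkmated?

yes

After Qg3: black king on h3; in check: yes, from the white queen on g3.
King squares — g2: attacked by Qg3; h2: attacked by Qg3; g3: attacked by Nh1; g4: attacked by Qg3; h4: attacked by Qg3.
Black has no legal moves → checkmate.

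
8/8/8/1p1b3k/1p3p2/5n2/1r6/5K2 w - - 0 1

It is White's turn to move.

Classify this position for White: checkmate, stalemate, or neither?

stalemate

White to move; white king on f1.
In check: no.
King squares — e1: attacked by Nf3; g1: attacked by Nf3; e2: attacked by Rb2; f2: attacked by Rb2; g2: attacked by Rb2.
Legal moves for White: none.
Not in check and no legal moves → stalemate.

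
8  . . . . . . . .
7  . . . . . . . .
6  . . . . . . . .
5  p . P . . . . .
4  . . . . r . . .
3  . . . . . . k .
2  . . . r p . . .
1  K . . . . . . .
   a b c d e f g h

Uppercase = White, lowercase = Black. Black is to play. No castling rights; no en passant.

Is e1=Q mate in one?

After e1=Q: white king on a1; in check: yes, from the black queen on e1.
King squares — b1: attacked by Qe1; a2: attacked by Rd2; b2: attacked by Rd2.
White has no legal moves → checkmate.

yes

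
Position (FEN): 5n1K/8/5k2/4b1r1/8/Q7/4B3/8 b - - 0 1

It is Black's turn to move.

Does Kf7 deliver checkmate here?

yes

After Kf7: white king on h8; in check: yes, from the black bishop on e5.
King squares — g7: attacked by Be5; h7: attacked by Nf8; g8: attacked by Rg5.
White has no legal moves → checkmate.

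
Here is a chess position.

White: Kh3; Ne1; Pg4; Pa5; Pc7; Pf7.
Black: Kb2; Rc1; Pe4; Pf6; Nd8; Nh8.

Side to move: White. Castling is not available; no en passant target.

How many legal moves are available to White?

White to move; king on h3.
In check: no.
Legal moves: Kh4, Kg3, Kh2, Kg2, Nf3, Nd3+, Ng2, Nc2, cxd8=Q, cxd8=R, cxd8=B, cxd8=N, f8=Q, f8=R, f8=B, f8=N, c8=Q, c8=R, c8=B, c8=N, a6, g5.
Count: 22.

22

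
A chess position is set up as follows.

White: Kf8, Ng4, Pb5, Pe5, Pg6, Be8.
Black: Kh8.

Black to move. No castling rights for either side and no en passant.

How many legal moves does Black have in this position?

0

Black to move; king on h8.
In check: no.
Legal moves: none.
Count: 0.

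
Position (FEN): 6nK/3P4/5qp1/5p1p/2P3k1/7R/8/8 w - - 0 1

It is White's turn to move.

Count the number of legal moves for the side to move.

2

White to move; king on h8.
In check: yes, from the black queen on f6.
Legal moves: Kxg8, Kh7.
Count: 2.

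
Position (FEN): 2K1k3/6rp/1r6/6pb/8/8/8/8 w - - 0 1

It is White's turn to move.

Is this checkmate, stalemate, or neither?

stalemate

White to move; white king on c8.
In check: no.
King squares — b7: attacked by Rb6; c7: attacked by Rg7; d7: attacked by Rg7; b8: attacked by Rb6; d8: attacked by Ke8.
Legal moves for White: none.
Not in check and no legal moves → stalemate.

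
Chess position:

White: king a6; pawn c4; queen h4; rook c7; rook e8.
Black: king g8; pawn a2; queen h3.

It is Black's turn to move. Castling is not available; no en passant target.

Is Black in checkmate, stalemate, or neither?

checkmate

Black to move; black king on g8.
In check: yes, from the white rook on e8.
King squares — f7: attacked by Rc7; g7: attacked by Rc7; h7: attacked by Qh4; f8: attacked by Re8; h8: attacked by Qh4.
Legal moves for Black: none.
In check with no legal moves → checkmate.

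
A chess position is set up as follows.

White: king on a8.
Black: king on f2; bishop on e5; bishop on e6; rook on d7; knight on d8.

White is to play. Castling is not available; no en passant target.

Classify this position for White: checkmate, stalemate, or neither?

stalemate

White to move; white king on a8.
In check: no.
King squares — a7: attacked by Rd7; b7: attacked by Rd7; b8: attacked by Be5.
Legal moves for White: none.
Not in check and no legal moves → stalemate.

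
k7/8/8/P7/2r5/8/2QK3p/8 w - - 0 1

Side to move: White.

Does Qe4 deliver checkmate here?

no

After Qe4: black king on a8; in check: yes, from the white queen on e4.
Black has 4 legal replies: Kb8, Ka7, Rc6, Rxe4.
In check but a legal move exists → not checkmate.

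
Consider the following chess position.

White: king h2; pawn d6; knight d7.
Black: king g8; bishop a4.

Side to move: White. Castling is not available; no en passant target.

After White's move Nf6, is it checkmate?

no

After Nf6: black king on g8; in check: yes, from the white knight on f6.
Black has 4 legal replies: Kh8, Kf8, Kg7, Kf7.
In check but a legal move exists → not checkmate.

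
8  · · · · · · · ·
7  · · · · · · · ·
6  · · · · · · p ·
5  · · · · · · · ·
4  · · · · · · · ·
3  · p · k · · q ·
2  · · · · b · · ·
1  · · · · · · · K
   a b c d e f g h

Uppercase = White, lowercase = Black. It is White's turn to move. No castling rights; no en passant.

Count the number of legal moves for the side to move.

0

White to move; king on h1.
In check: no.
Legal moves: none.
Count: 0.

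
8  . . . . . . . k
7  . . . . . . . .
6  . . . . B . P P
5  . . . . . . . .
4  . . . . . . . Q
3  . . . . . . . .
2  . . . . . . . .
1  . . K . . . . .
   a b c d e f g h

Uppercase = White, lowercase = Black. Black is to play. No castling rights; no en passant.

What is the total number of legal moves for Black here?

0

Black to move; king on h8.
In check: no.
Legal moves: none.
Count: 0.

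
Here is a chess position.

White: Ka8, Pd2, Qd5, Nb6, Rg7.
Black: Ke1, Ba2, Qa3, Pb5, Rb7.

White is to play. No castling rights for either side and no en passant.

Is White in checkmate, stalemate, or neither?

neither

White to move; white king on a8.
In check: yes, from the black queen on a3.
King squares — a7: attacked by Qa3; b7: available; b8: attacked by Rb7.
Legal moves for White: Kxb7, Na4.
White is in check but has 2 legal moves → neither.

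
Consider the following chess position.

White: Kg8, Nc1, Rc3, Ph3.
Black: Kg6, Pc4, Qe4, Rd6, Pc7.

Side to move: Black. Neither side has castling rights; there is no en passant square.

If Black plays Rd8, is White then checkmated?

yes

After Rd8: white king on g8; in check: yes, from the black rook on d8.
King squares — f7: attacked by Kg6; g7: attacked by Kg6; h7: attacked by Kg6; f8: attacked by Rd8; h8: attacked by Rd8.
White has no legal moves → checkmate.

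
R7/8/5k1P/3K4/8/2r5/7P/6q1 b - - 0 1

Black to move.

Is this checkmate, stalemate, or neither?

Black to move; black king on f6.
In check: no.
Legal moves for Black include: Kf7, Ke7, Kg6, Kg5, Kf5, Rc8, Rc7, Rc6, Rc5+, Rc4, Rh3, Rg3, Rf3, Re3, Rd3+, Rb3, Ra3, Rc2, ... (list truncated; more exist).
Black has legal moves and is not in check → neither.

neither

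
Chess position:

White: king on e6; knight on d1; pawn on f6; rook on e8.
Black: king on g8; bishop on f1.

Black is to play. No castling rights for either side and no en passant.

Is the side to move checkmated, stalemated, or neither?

Black to move; black king on g8.
In check: yes, from the white rook on e8.
King squares — f7: attacked by Ke6; g7: attacked by Pf6; h7: available; f8: attacked by Re8; h8: attacked by Re8.
Legal moves for Black: Kh7.
Black is in check but has 1 legal move → neither.

neither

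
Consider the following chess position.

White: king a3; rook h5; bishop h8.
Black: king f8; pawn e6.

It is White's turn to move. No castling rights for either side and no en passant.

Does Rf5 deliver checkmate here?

no

After Rf5: black king on f8; in check: yes, from the white rook on f5.
Black has 4 legal replies: Kg8, Ke8, Ke7, exf5.
In check but a legal move exists → not checkmate.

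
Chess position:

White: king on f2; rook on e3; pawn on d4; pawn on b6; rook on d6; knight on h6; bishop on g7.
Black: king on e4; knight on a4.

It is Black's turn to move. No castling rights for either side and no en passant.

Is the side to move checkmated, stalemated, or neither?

Black to move; black king on e4.
In check: yes, from the white rook on e3.
Legal moves for Black: Kf4.
Black is in check but has 1 legal move → neither.

neither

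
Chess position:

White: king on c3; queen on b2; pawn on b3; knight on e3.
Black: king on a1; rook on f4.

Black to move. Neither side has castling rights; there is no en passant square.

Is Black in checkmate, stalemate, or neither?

Black to move; black king on a1.
In check: yes, from the white queen on b2.
King squares — b1: attacked by Qb2; a2: attacked by Qb2; b2: attacked by Kc3.
Legal moves for Black: none.
In check with no legal moves → checkmate.

checkmate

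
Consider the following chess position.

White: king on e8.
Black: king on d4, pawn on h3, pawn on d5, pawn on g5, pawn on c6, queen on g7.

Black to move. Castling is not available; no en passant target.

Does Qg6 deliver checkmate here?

After Qg6: white king on e8; in check: yes, from the black queen on g6.
White has 4 legal replies: Kf8, Kd8, Ke7, Kd7.
In check but a legal move exists → not checkmate.

no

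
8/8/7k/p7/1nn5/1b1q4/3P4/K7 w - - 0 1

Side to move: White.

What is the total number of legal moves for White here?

0

White to move; king on a1.
In check: no.
Legal moves: none.
Count: 0.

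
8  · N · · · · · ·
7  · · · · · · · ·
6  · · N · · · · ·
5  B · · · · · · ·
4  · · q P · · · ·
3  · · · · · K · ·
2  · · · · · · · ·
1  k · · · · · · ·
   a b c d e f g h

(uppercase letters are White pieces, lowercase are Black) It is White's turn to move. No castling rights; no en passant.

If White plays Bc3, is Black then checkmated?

no

After Bc3: black king on a1; in check: yes, from the white bishop on c3.
Black has 3 legal replies: Ka2, Kb1, Qxc3+.
In check but a legal move exists → not checkmate.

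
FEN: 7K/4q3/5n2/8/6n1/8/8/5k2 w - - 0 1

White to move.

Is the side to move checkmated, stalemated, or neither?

White to move; white king on h8.
In check: no.
King squares — g7: attacked by Qe7; h7: attacked by Nf6; g8: attacked by Nf6.
Legal moves for White: none.
Not in check and no legal moves → stalemate.

stalemate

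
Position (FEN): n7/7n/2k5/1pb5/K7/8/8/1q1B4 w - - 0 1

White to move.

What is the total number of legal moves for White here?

White to move; king on a4.
In check: yes, from the black pawn on b5.
Legal moves: Ka5.
Count: 1.

1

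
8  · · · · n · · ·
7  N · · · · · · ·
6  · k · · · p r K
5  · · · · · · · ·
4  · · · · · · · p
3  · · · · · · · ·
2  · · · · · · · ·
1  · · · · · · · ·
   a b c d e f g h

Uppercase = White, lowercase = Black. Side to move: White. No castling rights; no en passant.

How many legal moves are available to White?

White to move; king on h6.
In check: yes, from the black rook on g6.
Legal moves: Kh7, Kxg6, Kh5.
Count: 3.

3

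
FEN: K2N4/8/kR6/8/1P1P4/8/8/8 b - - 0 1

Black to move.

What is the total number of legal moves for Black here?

1

Black to move; king on a6.
In check: yes, from the white rook on b6.
Legal moves: Kxb6.
Count: 1.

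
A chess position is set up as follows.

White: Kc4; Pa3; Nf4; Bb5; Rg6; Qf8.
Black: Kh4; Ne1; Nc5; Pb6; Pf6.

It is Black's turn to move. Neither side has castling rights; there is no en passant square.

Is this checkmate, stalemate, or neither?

Black to move; black king on h4.
In check: no.
Legal moves for Black: Nd7, Nb7, Ne6, Na6, Ne4, Na4, Ncd3, Nb3, Nf3, Ned3, Ng2, Nc2, f5.
Black has 13 legal moves and is not in check → neither.

neither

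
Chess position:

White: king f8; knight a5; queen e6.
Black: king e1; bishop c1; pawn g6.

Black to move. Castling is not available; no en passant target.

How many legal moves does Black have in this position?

5

Black to move; king on e1.
In check: yes, from the white queen on e6.
Legal moves: Kf2, Kd2, Kf1, Kd1, Be3.
Count: 5.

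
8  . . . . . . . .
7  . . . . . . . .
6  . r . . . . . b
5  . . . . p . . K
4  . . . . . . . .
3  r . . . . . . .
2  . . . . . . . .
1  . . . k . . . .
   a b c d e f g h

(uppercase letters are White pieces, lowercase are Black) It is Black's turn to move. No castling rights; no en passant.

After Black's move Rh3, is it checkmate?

After Rh3: white king on h5; in check: yes, from the black rook on h3.
White has 1 legal reply: Kg4.
In check but a legal move exists → not checkmate.

no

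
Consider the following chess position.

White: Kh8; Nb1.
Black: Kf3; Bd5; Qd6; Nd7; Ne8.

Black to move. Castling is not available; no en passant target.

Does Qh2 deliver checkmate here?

yes

After Qh2: white king on h8; in check: yes, from the black queen on h2.
King squares — g7: attacked by Ne8; h7: attacked by Qh2; g8: attacked by Bd5.
White has no legal moves → checkmate.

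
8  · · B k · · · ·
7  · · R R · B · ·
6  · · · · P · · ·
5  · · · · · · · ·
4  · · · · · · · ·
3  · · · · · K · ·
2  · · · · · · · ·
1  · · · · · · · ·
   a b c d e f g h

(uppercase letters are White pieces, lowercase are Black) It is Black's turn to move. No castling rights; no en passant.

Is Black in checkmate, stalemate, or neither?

Black to move; black king on d8.
In check: yes, from the white rook on d7.
King squares — c7: attacked by Rd7; d7: attacked by Pe6; e7: attacked by Rd7; c8: attacked by Rc7; e8: attacked by Bf7.
Legal moves for Black: none.
In check with no legal moves → checkmate.

checkmate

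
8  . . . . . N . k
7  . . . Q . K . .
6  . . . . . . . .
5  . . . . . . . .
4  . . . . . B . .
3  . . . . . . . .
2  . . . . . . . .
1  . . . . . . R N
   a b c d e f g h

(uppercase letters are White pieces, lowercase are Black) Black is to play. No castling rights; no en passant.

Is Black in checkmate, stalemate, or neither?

Black to move; black king on h8.
In check: no.
King squares — g7: attacked by Rg1; h7: attacked by Nf8; g8: attacked by Rg1.
Legal moves for Black: none.
Not in check and no legal moves → stalemate.

stalemate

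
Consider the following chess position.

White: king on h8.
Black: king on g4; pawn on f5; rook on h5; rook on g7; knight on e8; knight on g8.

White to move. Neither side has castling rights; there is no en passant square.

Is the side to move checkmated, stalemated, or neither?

White to move; white king on h8.
In check: yes, from the black rook on h5.
King squares — g7: attacked by Ne8; h7: attacked by Rh5; g8: attacked by Rg7.
Legal moves for White: none.
In check with no legal moves → checkmate.

checkmate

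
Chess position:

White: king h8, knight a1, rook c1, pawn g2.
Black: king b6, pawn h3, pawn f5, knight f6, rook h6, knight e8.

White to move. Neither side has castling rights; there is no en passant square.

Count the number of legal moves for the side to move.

White to move; king on h8.
In check: yes, from the black rook on h6.
Legal moves: none.
Count: 0.

0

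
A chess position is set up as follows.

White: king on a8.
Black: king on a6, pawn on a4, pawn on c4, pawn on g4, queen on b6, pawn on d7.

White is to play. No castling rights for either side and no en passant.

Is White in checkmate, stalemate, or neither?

stalemate

White to move; white king on a8.
In check: no.
King squares — a7: attacked by Ka6; b7: attacked by Ka6; b8: attacked by Qb6.
Legal moves for White: none.
Not in check and no legal moves → stalemate.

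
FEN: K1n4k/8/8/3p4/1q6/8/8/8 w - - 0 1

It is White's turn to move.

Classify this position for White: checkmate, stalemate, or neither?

stalemate

White to move; white king on a8.
In check: no.
King squares — a7: attacked by Nc8; b7: attacked by Qb4; b8: attacked by Qb4.
Legal moves for White: none.
Not in check and no legal moves → stalemate.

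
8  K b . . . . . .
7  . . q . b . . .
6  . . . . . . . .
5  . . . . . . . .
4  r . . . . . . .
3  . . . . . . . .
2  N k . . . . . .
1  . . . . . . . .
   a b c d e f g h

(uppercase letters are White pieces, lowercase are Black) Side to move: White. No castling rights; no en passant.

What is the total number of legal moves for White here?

White to move; king on a8.
In check: yes, from the black rook on a4.
Legal moves: none.
Count: 0.

0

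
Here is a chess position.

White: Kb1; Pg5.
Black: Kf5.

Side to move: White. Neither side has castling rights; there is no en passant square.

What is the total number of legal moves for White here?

6

White to move; king on b1.
In check: no.
Legal moves: Kc2, Kb2, Ka2, Kc1, Ka1, g6.
Count: 6.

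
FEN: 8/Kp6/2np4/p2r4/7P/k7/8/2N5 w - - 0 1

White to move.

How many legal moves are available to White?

3

White to move; king on a7.
In check: yes, from the black knight on c6.
Legal moves: Ka8, Kxb7, Kb6.
Count: 3.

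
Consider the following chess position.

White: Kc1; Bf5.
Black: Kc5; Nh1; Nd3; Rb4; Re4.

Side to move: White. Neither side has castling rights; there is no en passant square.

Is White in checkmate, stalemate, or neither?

White to move; white king on c1.
In check: yes, from the black knight on d3.
King squares — b1: attacked by Rb4; d1: available; b2: attacked by Nd3; c2: available; d2: available.
Legal moves for White: Kd2, Kc2, Kd1.
White is in check but has 3 legal moves → neither.

neither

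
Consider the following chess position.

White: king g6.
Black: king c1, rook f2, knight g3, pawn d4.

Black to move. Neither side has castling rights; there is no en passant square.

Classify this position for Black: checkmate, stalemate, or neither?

neither

Black to move; black king on c1.
In check: no.
Legal moves for Black include: Nh5, Nf5, Ne4, Ne2, Nh1, Nf1, Rf8, Rf7, Rf6+, Rf5, Rf4, Rf3, Rh2, Rg2, Re2, Rd2, Rc2, Rb2, ... (list truncated; more exist).
Black has legal moves and is not in check → neither.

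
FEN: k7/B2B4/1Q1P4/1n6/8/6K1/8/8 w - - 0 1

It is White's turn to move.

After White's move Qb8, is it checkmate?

After Qb8: black king on a8; in check: yes, from the white queen on b8.
King squares — a7: attacked by Qb8; b7: attacked by Qb8; b8: attacked by Ba7.
Black has no legal moves → checkmate.

yes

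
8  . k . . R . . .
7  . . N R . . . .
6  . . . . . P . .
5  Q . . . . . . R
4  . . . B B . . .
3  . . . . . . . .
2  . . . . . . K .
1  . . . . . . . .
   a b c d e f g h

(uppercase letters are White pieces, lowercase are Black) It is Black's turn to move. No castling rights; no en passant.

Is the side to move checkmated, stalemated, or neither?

Black to move; black king on b8.
In check: yes, from the white rook on e8.
King squares — a7: attacked by Bd4; b7: attacked by Be4; c7: attacked by Qa5; a8: attacked by Be4; c8: attacked by Re8.
Legal moves for Black: none.
In check with no legal moves → checkmate.

checkmate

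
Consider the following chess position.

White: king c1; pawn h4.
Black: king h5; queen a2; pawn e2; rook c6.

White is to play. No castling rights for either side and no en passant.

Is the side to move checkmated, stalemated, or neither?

White to move; white king on c1.
In check: yes, from the black rook on c6.
King squares — b1: attacked by Qa2; d1: attacked by Pe2; b2: attacked by Qa2; c2: attacked by Qa2; d2: attacked by Qa2.
Legal moves for White: none.
In check with no legal moves → checkmate.

checkmate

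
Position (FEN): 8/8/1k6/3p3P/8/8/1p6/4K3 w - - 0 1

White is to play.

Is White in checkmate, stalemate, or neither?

White to move; white king on e1.
In check: no.
Legal moves for White: Kf2, Ke2, Kd2, Kf1, Kd1, h6.
White has 6 legal moves and is not in check → neither.

neither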